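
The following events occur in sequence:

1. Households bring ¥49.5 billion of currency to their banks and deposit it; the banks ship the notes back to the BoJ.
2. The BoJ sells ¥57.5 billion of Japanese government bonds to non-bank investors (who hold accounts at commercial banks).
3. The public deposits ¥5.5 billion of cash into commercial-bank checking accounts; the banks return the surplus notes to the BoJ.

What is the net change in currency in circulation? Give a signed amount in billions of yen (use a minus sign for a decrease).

-¥55 billion

Currency deposit ¥49.5 billion: notes return to the central bank → −¥49.5B.
Asset sale (to non-banks) ¥57.5 billion: no currency enters or leaves circulation → 0.
Currency deposit ¥5.5 billion: notes return to the central bank → −¥5.5B.
Net: −49.5 + 0 − 5.5 = -¥55 billion.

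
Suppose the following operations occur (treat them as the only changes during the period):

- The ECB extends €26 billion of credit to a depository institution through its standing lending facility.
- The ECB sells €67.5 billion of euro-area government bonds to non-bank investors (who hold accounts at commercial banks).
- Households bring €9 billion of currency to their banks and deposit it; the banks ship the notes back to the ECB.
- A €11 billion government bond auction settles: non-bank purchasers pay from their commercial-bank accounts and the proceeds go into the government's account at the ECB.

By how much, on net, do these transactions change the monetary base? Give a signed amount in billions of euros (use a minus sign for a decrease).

ECB balance sheet:
  Assets:      Securities −€67.5B, Loans to banks +€26B
  Liabilities: Bank reserves −€43.5B, Currency in circulation −€9B, Government deposits +€11B
Monetary base = currency + reserves: −€9B + (−€43.5B) = -€52.5 billion.

-€52.5 billion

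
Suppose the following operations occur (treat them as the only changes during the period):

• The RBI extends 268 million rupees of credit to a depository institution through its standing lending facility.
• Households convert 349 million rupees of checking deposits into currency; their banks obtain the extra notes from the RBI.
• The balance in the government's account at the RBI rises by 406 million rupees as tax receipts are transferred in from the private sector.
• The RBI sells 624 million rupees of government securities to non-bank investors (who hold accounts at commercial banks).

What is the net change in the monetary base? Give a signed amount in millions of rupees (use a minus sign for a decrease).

Discount-window loan 268 million rupees: RBI balance sheet expands → +268M.
Currency withdrawal 349 million rupees: just a shift between currency and reserves — both are base money → 0.
Government account inflow 406 million rupees: reserves shift to a non-base liability → −406M.
Asset sale (to non-banks) 624 million rupees: RBI balance sheet contracts → −624M.
Net: 268 + 0 − 406 − 624 = -762 million.

-762 million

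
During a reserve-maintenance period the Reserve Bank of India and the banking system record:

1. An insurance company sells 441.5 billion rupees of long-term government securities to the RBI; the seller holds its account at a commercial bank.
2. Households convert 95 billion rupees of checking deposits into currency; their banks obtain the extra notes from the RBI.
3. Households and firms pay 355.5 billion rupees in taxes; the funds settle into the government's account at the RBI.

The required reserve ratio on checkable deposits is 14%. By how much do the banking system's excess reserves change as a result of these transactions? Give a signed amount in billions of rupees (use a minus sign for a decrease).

-7.74 billion

Asset purchase (from non-banks) 441.5 billion rupees: reserves +441.5B, deposits +441.5B.
Currency withdrawal 95 billion rupees: reserves −95B, deposits −95B.
Government account inflow 355.5 billion rupees: reserves −355.5B, deposits −355.5B.
Totals: Δreserves = −9B, Δdeposits = −9B.
Δrequired reserves = 14% × −9B = −1.26B.
Δexcess reserves = Δreserves − Δrequired = −9B − (−1.26B) = -7.74 billion.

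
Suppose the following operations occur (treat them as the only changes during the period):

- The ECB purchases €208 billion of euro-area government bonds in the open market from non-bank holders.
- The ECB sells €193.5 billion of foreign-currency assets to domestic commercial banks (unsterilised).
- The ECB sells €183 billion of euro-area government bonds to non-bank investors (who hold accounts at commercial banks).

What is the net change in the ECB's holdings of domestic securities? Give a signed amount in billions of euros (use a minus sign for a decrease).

+€25 billion

Asset purchase (from non-banks) €208 billion: securities added to the ECB's portfolio → +€208B.
FX sale €193.5 billion: the ECB's securities portfolio is untouched → 0.
Asset sale (to non-banks) €183 billion: securities removed from the ECB's portfolio → −€183B.
Net: 208 + 0 − 183 = +€25 billion.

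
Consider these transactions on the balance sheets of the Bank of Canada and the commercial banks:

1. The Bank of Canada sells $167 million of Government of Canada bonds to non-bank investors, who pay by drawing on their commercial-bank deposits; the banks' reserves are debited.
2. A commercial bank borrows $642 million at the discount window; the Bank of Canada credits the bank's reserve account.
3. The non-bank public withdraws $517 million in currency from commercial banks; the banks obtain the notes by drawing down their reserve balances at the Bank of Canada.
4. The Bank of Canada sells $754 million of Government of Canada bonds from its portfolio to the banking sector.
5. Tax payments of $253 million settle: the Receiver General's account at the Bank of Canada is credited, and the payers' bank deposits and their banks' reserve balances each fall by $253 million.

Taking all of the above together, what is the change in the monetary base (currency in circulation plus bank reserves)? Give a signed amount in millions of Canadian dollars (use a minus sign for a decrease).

-$532 million

Asset sale (to non-banks) $167 million: Bank of Canada balance sheet contracts → −$167M.
Discount-window loan $642 million: Bank of Canada balance sheet expands → +$642M.
Currency withdrawal $517 million: just a shift between currency and reserves — both are base money → 0.
OMO sale (to banks) $754 million: Bank of Canada balance sheet contracts → −$754M.
Government account inflow $253 million: reserves shift to a non-base liability → −$253M.
Net: −167 + 642 + 0 − 754 − 253 = -$532 million.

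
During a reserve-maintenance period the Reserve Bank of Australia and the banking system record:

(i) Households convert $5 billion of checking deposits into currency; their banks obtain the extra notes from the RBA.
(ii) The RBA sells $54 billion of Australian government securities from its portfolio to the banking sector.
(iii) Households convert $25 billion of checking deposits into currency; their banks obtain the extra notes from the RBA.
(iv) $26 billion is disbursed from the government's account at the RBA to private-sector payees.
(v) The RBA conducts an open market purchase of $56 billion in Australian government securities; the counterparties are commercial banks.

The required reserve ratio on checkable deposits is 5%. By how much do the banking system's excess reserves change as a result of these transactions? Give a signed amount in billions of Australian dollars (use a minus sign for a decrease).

Currency withdrawal $5 billion: reserves −$5B, deposits −$5B.
OMO sale (to banks) $54 billion: reserves −$54B, deposits 0.
Currency withdrawal $25 billion: reserves −$25B, deposits −$25B.
Government spending $26 billion: reserves +$26B, deposits +$26B.
OMO purchase (from banks) $56 billion: reserves +$56B, deposits 0.
Totals: Δreserves = −$2B, Δdeposits = −$4B.
Δrequired reserves = 5% × −$4B = −$0.2B.
Δexcess reserves = Δreserves − Δrequired = −$2B − (−$0.2B) = -$1.8 billion.

-$1.8 billion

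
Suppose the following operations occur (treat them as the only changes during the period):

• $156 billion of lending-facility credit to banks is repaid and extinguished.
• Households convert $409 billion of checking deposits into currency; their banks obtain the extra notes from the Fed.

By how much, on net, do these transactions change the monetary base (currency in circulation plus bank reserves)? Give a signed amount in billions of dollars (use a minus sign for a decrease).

-$156 billion

Discount-window repayment $156 billion: Fed balance sheet contracts → −$156B.
Currency withdrawal $409 billion: just a shift between currency and reserves — both are base money → 0.
Net: −156 + 0 = -$156 billion.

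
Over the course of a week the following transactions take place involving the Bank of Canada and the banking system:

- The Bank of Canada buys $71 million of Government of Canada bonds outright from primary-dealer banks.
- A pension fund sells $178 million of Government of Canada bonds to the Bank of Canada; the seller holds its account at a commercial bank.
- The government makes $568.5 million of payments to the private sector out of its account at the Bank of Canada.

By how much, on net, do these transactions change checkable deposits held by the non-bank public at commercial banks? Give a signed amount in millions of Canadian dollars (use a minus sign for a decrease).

OMO purchase (from banks) $71 million: the counterparty is a bank, so public deposits are unchanged → 0.
Asset purchase (from non-banks) $178 million: non-bank counterparties' bank balances rise → +$178M.
Government spending $568.5 million: non-bank counterparties' bank balances rise → +$568.5M.
Net: 0 + 178 + 568.5 = +$746.5 million.

+$746.5 million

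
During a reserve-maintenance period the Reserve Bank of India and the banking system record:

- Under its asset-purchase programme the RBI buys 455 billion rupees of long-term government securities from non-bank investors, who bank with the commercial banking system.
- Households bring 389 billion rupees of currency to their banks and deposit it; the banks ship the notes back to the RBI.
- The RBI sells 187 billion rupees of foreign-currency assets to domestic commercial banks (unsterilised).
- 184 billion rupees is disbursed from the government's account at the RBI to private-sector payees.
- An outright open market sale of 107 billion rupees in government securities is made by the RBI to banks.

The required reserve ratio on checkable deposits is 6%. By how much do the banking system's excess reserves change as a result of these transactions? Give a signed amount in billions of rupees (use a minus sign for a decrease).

Asset purchase (from non-banks) 455 billion rupees: reserves +455B, deposits +455B.
Currency deposit 389 billion rupees: reserves +389B, deposits +389B.
FX sale 187 billion rupees: reserves −187B, deposits 0.
Government spending 184 billion rupees: reserves +184B, deposits +184B.
OMO sale (to banks) 107 billion rupees: reserves −107B, deposits 0.
Totals: Δreserves = +734B, Δdeposits = +1028B.
Δrequired reserves = 6% × +1028B = +61.68B.
Δexcess reserves = Δreserves − Δrequired = +734B − (+61.68B) = +672.32 billion.

+672.32 billion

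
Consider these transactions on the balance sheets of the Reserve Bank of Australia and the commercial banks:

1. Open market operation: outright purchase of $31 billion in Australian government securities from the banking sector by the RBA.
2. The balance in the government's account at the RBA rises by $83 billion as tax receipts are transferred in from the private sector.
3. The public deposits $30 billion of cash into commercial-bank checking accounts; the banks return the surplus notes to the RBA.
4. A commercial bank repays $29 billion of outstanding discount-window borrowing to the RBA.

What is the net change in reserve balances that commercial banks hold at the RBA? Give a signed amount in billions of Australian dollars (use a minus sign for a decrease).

-$51 billion

RBA balance sheet:
  Assets:      Securities +$31B, Loans to banks −$29B
  Liabilities: Bank reserves −$51B, Currency in circulation −$30B, Government deposits +$83B
Commercial banking system:
  Assets:      Reserves at CB −$51B, Securities −$31B
  Liabilities: Checkable deposits −$53B, Borrowings from CB −$29B
So the change in reserve balances that commercial banks hold at the RBA is -$51 billion.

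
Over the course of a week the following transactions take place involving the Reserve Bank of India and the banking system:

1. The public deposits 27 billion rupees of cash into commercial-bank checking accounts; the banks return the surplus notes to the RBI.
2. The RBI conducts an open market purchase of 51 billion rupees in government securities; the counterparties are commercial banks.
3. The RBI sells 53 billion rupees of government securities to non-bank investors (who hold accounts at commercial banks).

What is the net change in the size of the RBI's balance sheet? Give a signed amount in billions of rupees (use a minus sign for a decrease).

-2 billion

RBI balance sheet:
  Assets:      Securities −2B
  Liabilities: Bank reserves +25B, Currency in circulation −27B
Change in total RBI assets = -2 billion.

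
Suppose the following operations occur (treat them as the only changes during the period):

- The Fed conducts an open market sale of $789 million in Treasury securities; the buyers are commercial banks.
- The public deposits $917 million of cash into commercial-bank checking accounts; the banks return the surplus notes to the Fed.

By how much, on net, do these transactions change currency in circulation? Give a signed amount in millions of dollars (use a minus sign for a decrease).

-$917 million

Fed balance sheet:
  Assets:      Securities −$789M
  Liabilities: Bank reserves +$128M, Currency in circulation −$917M
Commercial banking system:
  Assets:      Reserves at CB +$128M, Securities +$789M
  Liabilities: Checkable deposits +$917M
So the change in currency in circulation is -$917 million.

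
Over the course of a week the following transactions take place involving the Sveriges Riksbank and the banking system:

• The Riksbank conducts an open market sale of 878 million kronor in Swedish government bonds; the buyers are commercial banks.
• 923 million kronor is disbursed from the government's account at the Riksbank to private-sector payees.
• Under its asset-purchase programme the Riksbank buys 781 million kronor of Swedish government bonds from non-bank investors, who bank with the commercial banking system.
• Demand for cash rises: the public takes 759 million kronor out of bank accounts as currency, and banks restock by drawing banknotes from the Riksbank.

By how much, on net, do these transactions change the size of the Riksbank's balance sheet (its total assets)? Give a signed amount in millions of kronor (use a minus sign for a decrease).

OMO sale (to banks) 878 million kronor: a Riksbank asset is shed → −878M.
Government spending 923 million kronor: only the composition of liabilities changes → 0.
Asset purchase (from non-banks) 781 million kronor: a Riksbank asset is acquired → +781M.
Currency withdrawal 759 million kronor: only the composition of liabilities changes → 0.
Net: −878 + 0 + 781 + 0 = -97 million.

-97 million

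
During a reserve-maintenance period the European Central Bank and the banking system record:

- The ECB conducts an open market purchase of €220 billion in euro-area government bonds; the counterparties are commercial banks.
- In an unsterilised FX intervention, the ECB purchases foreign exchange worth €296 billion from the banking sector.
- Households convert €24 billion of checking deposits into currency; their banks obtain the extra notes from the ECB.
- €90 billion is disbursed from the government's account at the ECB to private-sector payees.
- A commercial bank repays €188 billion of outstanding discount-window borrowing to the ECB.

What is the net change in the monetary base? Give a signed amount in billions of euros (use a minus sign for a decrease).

+€418 billion

ECB balance sheet:
  Assets:      Securities +€220B, Loans to banks −€188B, Foreign assets +€296B
  Liabilities: Bank reserves +€394B, Currency in circulation +€24B, Government deposits −€90B
Monetary base = currency + reserves: +€24B + (+€394B) = +€418 billion.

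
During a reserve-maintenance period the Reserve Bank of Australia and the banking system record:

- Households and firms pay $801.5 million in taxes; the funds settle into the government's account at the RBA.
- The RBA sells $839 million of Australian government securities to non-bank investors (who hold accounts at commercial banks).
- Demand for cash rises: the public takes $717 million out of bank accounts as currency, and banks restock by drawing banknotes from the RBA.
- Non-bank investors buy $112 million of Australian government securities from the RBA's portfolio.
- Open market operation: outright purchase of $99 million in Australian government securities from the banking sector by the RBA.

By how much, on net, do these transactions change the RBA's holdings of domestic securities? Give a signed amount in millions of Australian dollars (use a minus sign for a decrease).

RBA balance sheet:
  Assets:      Securities −$852M
  Liabilities: Bank reserves −$2370.5M, Currency in circulation +$717M, Government deposits +$801.5M
So the change in the RBA's holdings of domestic securities is -$852 million.

-$852 million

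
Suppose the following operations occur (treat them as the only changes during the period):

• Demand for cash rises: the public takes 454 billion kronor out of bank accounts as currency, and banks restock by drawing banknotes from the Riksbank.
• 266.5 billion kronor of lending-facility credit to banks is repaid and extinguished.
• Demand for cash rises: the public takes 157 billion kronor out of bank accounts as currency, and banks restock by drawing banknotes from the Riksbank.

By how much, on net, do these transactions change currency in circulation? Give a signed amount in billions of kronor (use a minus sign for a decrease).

+611 billion

Currency withdrawal 454 billion kronor: notes leave the central bank → +454B.
Discount-window repayment 266.5 billion kronor: no currency enters or leaves circulation → 0.
Currency withdrawal 157 billion kronor: notes leave the central bank → +157B.
Net: 454 + 0 + 157 = +611 billion.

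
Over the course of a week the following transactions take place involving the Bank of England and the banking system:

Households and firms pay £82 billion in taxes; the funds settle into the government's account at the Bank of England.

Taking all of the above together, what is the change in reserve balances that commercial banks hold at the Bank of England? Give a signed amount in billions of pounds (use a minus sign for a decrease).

Bank of England balance sheet:
  Assets:      no change
  Liabilities: Bank reserves −£82B, Government deposits +£82B
So the change in reserve balances that commercial banks hold at the Bank of England is -£82 billion.

-£82 billion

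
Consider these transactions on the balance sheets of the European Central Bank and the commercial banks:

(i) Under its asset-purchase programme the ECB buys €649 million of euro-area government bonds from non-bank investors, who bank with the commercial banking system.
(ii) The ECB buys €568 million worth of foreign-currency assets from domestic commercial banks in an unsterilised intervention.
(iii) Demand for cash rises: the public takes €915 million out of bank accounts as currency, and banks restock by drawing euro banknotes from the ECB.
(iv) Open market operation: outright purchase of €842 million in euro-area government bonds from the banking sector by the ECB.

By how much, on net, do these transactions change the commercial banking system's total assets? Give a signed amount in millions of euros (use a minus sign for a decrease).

Asset purchase (from non-banks) €649 million: bank balance sheets expand → +€649M.
FX purchase €568 million: just an asset swap on bank balance sheets → 0.
Currency withdrawal €915 million: bank balance sheets shrink → −€915M.
OMO purchase (from banks) €842 million: just an asset swap on bank balance sheets → 0.
Net: 649 + 0 − 915 + 0 = -€266 million.

-€266 million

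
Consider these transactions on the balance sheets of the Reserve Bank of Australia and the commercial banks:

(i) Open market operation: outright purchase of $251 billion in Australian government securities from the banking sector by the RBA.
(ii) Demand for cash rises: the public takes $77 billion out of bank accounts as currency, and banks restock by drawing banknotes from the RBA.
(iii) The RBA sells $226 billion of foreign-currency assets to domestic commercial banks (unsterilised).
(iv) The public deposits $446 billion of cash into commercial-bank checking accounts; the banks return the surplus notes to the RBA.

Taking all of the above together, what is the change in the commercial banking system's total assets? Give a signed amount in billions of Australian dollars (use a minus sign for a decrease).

RBA balance sheet:
  Assets:      Securities +$251B, Foreign assets −$226B
  Liabilities: Bank reserves +$394B, Currency in circulation −$369B
Commercial banking system:
  Assets:      Reserves at CB +$394B, Securities −$251B, Foreign assets +$226B
  Liabilities: Checkable deposits +$369B
Change in total bank assets = +$369 billion.

+$369 billion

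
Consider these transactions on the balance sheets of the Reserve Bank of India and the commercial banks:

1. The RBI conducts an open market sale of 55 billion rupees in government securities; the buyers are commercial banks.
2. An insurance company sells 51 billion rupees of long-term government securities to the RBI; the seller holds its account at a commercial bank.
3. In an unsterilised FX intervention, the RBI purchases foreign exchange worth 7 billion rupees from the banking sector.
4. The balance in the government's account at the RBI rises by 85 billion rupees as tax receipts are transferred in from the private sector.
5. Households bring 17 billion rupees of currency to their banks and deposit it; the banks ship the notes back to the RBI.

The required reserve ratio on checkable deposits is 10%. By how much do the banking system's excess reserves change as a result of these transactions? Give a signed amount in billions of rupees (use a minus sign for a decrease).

OMO sale (to banks) 55 billion rupees: reserves −55B, deposits 0.
Asset purchase (from non-banks) 51 billion rupees: reserves +51B, deposits +51B.
FX purchase 7 billion rupees: reserves +7B, deposits 0.
Government account inflow 85 billion rupees: reserves −85B, deposits −85B.
Currency deposit 17 billion rupees: reserves +17B, deposits +17B.
Totals: Δreserves = −65B, Δdeposits = −17B.
Δrequired reserves = 10% × −17B = −1.7B.
Δexcess reserves = Δreserves − Δrequired = −65B − (−1.7B) = -63.3 billion.

-63.3 billion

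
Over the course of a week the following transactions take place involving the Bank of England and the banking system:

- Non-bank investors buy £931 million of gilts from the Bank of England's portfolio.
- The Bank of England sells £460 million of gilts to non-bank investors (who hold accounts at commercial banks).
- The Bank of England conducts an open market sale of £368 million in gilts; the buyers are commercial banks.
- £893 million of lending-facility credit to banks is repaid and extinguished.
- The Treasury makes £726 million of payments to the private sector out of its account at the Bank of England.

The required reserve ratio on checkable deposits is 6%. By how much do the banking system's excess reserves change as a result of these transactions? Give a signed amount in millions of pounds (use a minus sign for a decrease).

-£1886.1 million

Asset sale (to non-banks) £931 million: reserves −£931M, deposits −£931M.
Asset sale (to non-banks) £460 million: reserves −£460M, deposits −£460M.
OMO sale (to banks) £368 million: reserves −£368M, deposits 0.
Discount-window repayment £893 million: reserves −£893M, deposits 0.
Government spending £726 million: reserves +£726M, deposits +£726M.
Totals: Δreserves = −£1926M, Δdeposits = −£665M.
Δrequired reserves = 6% × −£665M = −£39.9M.
Δexcess reserves = Δreserves − Δrequired = −£1926M − (−£39.9M) = -£1886.1 million.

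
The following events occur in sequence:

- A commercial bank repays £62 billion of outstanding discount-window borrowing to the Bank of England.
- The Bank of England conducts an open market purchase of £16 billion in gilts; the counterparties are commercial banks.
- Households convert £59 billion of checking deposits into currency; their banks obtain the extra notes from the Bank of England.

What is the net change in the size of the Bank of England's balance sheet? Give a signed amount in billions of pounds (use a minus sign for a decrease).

Discount-window repayment £62 billion: a Bank of England asset is shed → −£62B.
OMO purchase (from banks) £16 billion: a Bank of England asset is acquired → +£16B.
Currency withdrawal £59 billion: only the composition of liabilities changes → 0.
Net: −62 + 16 + 0 = -£46 billion.

-£46 billion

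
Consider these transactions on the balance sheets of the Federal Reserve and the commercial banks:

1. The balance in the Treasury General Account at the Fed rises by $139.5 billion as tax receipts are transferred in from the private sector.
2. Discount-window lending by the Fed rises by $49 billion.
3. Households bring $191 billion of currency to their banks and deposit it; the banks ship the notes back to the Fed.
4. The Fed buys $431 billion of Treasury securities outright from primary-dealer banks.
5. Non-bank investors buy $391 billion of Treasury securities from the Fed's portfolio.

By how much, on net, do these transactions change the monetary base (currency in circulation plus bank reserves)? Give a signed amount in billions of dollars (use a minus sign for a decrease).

-$50.5 billion

Government account inflow $139.5 billion: reserves shift to a non-base liability → −$139.5B.
Discount-window loan $49 billion: Fed balance sheet expands → +$49B.
Currency deposit $191 billion: just a shift between currency and reserves — both are base money → 0.
OMO purchase (from banks) $431 billion: Fed balance sheet expands → +$431B.
Asset sale (to non-banks) $391 billion: Fed balance sheet contracts → −$391B.
Net: −139.5 + 49 + 0 + 431 − 391 = -$50.5 billion.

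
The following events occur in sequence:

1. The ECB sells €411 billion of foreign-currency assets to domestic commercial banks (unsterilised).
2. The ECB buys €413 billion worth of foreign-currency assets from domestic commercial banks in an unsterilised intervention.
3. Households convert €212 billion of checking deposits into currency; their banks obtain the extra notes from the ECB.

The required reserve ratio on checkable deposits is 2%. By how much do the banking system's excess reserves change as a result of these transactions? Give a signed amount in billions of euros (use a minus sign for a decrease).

-€205.76 billion

FX sale €411 billion: reserves −€411B, deposits 0.
FX purchase €413 billion: reserves +€413B, deposits 0.
Currency withdrawal €212 billion: reserves −€212B, deposits −€212B.
Totals: Δreserves = −€210B, Δdeposits = −€212B.
Δrequired reserves = 2% × −€212B = −€4.24B.
Δexcess reserves = Δreserves − Δrequired = −€210B − (−€4.24B) = -€205.76 billion.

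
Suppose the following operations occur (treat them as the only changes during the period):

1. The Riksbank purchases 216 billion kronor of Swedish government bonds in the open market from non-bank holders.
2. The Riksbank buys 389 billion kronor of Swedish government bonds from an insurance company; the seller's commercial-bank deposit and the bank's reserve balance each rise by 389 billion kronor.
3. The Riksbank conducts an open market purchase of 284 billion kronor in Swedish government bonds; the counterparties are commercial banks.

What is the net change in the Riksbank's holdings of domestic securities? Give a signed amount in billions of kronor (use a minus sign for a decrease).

Asset purchase (from non-banks) 216 billion kronor: securities added to the Riksbank's portfolio → +216B.
Asset purchase (from non-banks) 389 billion kronor: securities added to the Riksbank's portfolio → +389B.
OMO purchase (from banks) 284 billion kronor: securities added to the Riksbank's portfolio → +284B.
Net: 216 + 389 + 284 = +889 billion.

+889 billion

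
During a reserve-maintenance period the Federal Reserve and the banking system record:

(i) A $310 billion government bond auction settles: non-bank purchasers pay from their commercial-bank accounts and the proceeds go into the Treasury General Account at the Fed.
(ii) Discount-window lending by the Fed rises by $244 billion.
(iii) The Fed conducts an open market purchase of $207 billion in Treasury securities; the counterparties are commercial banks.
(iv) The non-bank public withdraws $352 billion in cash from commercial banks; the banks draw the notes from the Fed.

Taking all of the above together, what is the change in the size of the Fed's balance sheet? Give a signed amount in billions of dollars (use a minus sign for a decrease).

Fed balance sheet:
  Assets:      Securities +$207B, Loans to banks +$244B
  Liabilities: Bank reserves −$211B, Currency in circulation +$352B, Government deposits +$310B
Change in total Fed assets = +$451 billion.

+$451 billion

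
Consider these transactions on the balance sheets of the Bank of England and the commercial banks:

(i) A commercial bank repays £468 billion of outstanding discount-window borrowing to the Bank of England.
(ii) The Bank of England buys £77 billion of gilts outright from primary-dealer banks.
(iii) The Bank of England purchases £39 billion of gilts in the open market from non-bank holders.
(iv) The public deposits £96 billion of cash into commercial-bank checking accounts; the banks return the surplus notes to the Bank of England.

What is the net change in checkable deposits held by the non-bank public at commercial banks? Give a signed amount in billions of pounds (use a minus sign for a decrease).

+£135 billion

Discount-window repayment £468 billion: the counterparty is a bank, so public deposits are unchanged → 0.
OMO purchase (from banks) £77 billion: the counterparty is a bank, so public deposits are unchanged → 0.
Asset purchase (from non-banks) £39 billion: non-bank counterparties' bank balances rise → +£39B.
Currency deposit £96 billion: non-bank counterparties' bank balances rise → +£96B.
Net: 0 + 0 + 39 + 96 = +£135 billion.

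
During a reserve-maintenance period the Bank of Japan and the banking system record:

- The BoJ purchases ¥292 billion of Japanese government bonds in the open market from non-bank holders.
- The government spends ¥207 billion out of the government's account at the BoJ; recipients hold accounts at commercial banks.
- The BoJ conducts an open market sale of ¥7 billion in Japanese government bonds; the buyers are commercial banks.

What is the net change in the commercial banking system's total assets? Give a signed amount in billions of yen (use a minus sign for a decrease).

+¥499 billion

Asset purchase (from non-banks) ¥292 billion: bank balance sheets expand → +¥292B.
Government spending ¥207 billion: bank balance sheets expand → +¥207B.
OMO sale (to banks) ¥7 billion: just an asset swap on bank balance sheets → 0.
Net: 292 + 207 + 0 = +¥499 billion.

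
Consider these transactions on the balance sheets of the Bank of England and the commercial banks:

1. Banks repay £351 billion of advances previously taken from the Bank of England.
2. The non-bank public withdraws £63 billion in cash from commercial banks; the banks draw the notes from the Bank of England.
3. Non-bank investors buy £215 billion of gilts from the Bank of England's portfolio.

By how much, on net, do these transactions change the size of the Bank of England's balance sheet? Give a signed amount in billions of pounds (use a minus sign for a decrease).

-£566 billion

Discount-window repayment £351 billion: a Bank of England asset is shed → −£351B.
Currency withdrawal £63 billion: only the composition of liabilities changes → 0.
Asset sale (to non-banks) £215 billion: a Bank of England asset is shed → −£215B.
Net: −351 + 0 − 215 = -£566 billion.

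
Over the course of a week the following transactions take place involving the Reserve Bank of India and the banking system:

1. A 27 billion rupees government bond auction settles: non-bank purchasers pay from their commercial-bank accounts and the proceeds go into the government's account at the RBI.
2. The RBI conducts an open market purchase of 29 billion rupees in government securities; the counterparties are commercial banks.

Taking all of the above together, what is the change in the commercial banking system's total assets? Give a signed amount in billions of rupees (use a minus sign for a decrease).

Government account inflow 27 billion rupees: bank balance sheets shrink → −27B.
OMO purchase (from banks) 29 billion rupees: just an asset swap on bank balance sheets → 0.
Net: −27 + 0 = -27 billion.

-27 billion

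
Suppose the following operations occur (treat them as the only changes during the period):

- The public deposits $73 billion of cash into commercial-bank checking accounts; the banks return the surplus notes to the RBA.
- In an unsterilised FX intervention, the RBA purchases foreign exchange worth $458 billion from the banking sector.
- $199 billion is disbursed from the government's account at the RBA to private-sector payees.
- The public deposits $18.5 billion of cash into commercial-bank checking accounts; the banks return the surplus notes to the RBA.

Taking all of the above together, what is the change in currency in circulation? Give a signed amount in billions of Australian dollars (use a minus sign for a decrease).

-$91.5 billion

RBA balance sheet:
  Assets:      Foreign assets +$458B
  Liabilities: Bank reserves +$748.5B, Currency in circulation −$91.5B, Government deposits −$199B
Commercial banking system:
  Assets:      Reserves at CB +$748.5B, Foreign assets −$458B
  Liabilities: Checkable deposits +$290.5B
So the change in currency in circulation is -$91.5 billion.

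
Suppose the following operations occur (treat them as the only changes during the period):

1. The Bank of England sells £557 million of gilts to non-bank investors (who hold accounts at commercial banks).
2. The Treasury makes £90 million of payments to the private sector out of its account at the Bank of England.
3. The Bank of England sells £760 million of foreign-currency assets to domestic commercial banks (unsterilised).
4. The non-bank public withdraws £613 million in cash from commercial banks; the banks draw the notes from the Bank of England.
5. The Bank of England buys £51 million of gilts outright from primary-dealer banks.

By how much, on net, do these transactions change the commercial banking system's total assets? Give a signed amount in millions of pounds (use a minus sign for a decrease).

-£1080 million

Asset sale (to non-banks) £557 million: bank balance sheets shrink → −£557M.
Government spending £90 million: bank balance sheets expand → +£90M.
FX sale £760 million: just an asset swap on bank balance sheets → 0.
Currency withdrawal £613 million: bank balance sheets shrink → −£613M.
OMO purchase (from banks) £51 million: just an asset swap on bank balance sheets → 0.
Net: −557 + 90 + 0 − 613 + 0 = -£1080 million.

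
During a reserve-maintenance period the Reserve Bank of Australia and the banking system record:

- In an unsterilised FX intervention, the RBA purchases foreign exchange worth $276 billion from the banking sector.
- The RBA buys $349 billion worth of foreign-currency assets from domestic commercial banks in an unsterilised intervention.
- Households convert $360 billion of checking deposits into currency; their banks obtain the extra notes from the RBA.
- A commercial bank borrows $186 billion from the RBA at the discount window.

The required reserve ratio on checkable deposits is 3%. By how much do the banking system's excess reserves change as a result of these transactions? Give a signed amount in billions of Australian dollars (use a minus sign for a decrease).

FX purchase $276 billion: reserves +$276B, deposits 0.
FX purchase $349 billion: reserves +$349B, deposits 0.
Currency withdrawal $360 billion: reserves −$360B, deposits −$360B.
Discount-window loan $186 billion: reserves +$186B, deposits 0.
Totals: Δreserves = +$451B, Δdeposits = −$360B.
Δrequired reserves = 3% × −$360B = −$10.8B.
Δexcess reserves = Δreserves − Δrequired = +$451B − (−$10.8B) = +$461.8 billion.

+$461.8 billion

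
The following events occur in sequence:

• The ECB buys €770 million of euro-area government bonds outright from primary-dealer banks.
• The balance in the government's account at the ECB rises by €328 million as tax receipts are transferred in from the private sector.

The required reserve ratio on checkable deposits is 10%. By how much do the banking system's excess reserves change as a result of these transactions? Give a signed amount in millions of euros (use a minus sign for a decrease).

OMO purchase (from banks) €770 million: reserves +€770M, deposits 0.
Government account inflow €328 million: reserves −€328M, deposits −€328M.
Totals: Δreserves = +€442M, Δdeposits = −€328M.
Δrequired reserves = 10% × −€328M = −€32.8M.
Δexcess reserves = Δreserves − Δrequired = +€442M − (−€32.8M) = +€474.8 million.

+€474.8 million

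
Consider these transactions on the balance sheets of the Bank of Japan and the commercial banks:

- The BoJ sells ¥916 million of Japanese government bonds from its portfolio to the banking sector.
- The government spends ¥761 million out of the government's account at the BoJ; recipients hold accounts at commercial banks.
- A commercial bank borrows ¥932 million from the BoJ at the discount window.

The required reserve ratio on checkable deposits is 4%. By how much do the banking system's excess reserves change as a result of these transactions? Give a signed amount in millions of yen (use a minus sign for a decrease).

+¥746.56 million

OMO sale (to banks) ¥916 million: reserves −¥916M, deposits 0.
Government spending ¥761 million: reserves +¥761M, deposits +¥761M.
Discount-window loan ¥932 million: reserves +¥932M, deposits 0.
Totals: Δreserves = +¥777M, Δdeposits = +¥761M.
Δrequired reserves = 4% × +¥761M = +¥30.44M.
Δexcess reserves = Δreserves − Δrequired = +¥777M − (+¥30.44M) = +¥746.56 million.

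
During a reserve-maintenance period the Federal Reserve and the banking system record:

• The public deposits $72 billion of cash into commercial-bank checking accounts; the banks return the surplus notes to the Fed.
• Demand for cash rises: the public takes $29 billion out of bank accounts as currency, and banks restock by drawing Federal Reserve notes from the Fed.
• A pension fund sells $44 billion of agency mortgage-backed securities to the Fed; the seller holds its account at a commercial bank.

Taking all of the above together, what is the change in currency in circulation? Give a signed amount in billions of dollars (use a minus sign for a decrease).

-$43 billion

Fed balance sheet:
  Assets:      Securities +$44B
  Liabilities: Bank reserves +$87B, Currency in circulation −$43B
So the change in currency in circulation is -$43 billion.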